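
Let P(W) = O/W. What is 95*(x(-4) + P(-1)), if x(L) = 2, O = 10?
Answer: -760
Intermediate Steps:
P(W) = 10/W
95*(x(-4) + P(-1)) = 95*(2 + 10/(-1)) = 95*(2 + 10*(-1)) = 95*(2 - 10) = 95*(-8) = -760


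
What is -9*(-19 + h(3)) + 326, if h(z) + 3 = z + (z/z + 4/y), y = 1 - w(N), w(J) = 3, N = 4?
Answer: 506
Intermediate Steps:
y = -2 (y = 1 - 1*3 = 1 - 3 = -2)
h(z) = -4 + z (h(z) = -3 + (z + (z/z + 4/(-2))) = -3 + (z + (1 + 4*(-½))) = -3 + (z + (1 - 2)) = -3 + (z - 1) = -3 + (-1 + z) = -4 + z)
-9*(-19 + h(3)) + 326 = -9*(-19 + (-4 + 3)) + 326 = -9*(-19 - 1) + 326 = -9*(-20) + 326 = 180 + 326 = 506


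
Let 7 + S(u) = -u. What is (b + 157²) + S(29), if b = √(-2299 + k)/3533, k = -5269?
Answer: 24613 + 4*I*√473/3533 ≈ 24613.0 + 0.024623*I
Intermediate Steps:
S(u) = -7 - u
b = 4*I*√473/3533 (b = √(-2299 - 5269)/3533 = √(-7568)*(1/3533) = (4*I*√473)*(1/3533) = 4*I*√473/3533 ≈ 0.024623*I)
(b + 157²) + S(29) = (4*I*√473/3533 + 157²) + (-7 - 1*29) = (4*I*√473/3533 + 24649) + (-7 - 29) = (24649 + 4*I*√473/3533) - 36 = 24613 + 4*I*√473/3533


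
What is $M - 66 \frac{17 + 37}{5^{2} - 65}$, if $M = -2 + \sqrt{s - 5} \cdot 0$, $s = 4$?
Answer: $\frac{871}{10} \approx 87.1$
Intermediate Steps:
$M = -2$ ($M = -2 + \sqrt{4 - 5} \cdot 0 = -2 + \sqrt{-1} \cdot 0 = -2 + i 0 = -2 + 0 = -2$)
$M - 66 \frac{17 + 37}{5^{2} - 65} = -2 - 66 \frac{17 + 37}{5^{2} - 65} = -2 - 66 \frac{54}{25 - 65} = -2 - 66 \frac{54}{-40} = -2 - 66 \cdot 54 \left(- \frac{1}{40}\right) = -2 - - \frac{891}{10} = -2 + \frac{891}{10} = \frac{871}{10}$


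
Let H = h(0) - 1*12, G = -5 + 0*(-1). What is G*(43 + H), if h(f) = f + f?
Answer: -155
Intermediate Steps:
h(f) = 2*f
G = -5 (G = -5 + 0 = -5)
H = -12 (H = 2*0 - 1*12 = 0 - 12 = -12)
G*(43 + H) = -5*(43 - 12) = -5*31 = -155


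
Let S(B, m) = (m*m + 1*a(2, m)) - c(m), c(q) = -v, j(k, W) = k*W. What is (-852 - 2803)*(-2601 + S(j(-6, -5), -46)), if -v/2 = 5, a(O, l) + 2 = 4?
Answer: 1801915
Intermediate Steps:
j(k, W) = W*k
a(O, l) = 2 (a(O, l) = -2 + 4 = 2)
v = -10 (v = -2*5 = -10)
c(q) = 10 (c(q) = -1*(-10) = 10)
S(B, m) = -8 + m² (S(B, m) = (m*m + 1*2) - 1*10 = (m² + 2) - 10 = (2 + m²) - 10 = -8 + m²)
(-852 - 2803)*(-2601 + S(j(-6, -5), -46)) = (-852 - 2803)*(-2601 + (-8 + (-46)²)) = -3655*(-2601 + (-8 + 2116)) = -3655*(-2601 + 2108) = -3655*(-493) = 1801915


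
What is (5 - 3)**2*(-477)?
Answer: -1908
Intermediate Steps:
(5 - 3)**2*(-477) = 2**2*(-477) = 4*(-477) = -1908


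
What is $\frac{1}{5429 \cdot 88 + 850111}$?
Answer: $\frac{1}{1327863} \approx 7.5309 \cdot 10^{-7}$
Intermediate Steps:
$\frac{1}{5429 \cdot 88 + 850111} = \frac{1}{477752 + 850111} = \frac{1}{1327863}$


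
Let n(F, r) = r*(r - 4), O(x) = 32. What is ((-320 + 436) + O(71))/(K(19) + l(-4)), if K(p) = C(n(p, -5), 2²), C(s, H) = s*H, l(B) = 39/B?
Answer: 592/681 ≈ 0.86931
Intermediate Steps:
n(F, r) = r*(-4 + r)
C(s, H) = H*s
K(p) = 180 (K(p) = 2²*(-5*(-4 - 5)) = 4*(-5*(-9)) = 4*45 = 180)
((-320 + 436) + O(71))/(K(19) + l(-4)) = ((-320 + 436) + 32)/(180 + 39/(-4)) = (116 + 32)/(180 + 39*(-¼)) = 148/(180 - 39/4) = 148/(681/4) = 148*(4/681) = 592/681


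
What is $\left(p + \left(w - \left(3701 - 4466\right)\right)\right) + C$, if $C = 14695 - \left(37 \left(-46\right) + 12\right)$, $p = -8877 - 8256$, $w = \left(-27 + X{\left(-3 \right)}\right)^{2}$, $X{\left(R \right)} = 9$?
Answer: $341$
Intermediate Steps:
$w = 324$ ($w = \left(-27 + 9\right)^{2} = \left(-18\right)^{2} = 324$)
$p = -17133$ ($p = -8877 - 8256 = -17133$)
$C = 16385$ ($C = 14695 - \left(-1702 + 12\right) = 14695 - -1690 = 14695 + 1690 = 16385$)
$\left(p + \left(w - \left(3701 - 4466\right)\right)\right) + C = \left(-17133 + \left(324 - \left(3701 - 4466\right)\right)\right) + 16385 = \left(-17133 + \left(324 - -765\right)\right) + 16385 = \left(-17133 + \left(324 + 765\right)\right) + 16385 = \left(-17133 + 1089\right) + 16385 = -16044 + 16385 = 341$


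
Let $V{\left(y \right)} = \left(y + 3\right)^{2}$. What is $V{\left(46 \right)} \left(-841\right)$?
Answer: $-2019241$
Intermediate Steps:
$V{\left(y \right)} = \left(3 + y\right)^{2}$
$V{\left(46 \right)} \left(-841\right) = \left(3 + 46\right)^{2} \left(-841\right) = 49^{2} \left(-841\right) = 2401 \left(-841\right) = -2019241$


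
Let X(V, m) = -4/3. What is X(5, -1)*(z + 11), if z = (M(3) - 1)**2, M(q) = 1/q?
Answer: -412/27 ≈ -15.259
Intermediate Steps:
X(V, m) = -4/3 (X(V, m) = -4*1/3 = -4/3)
z = 4/9 (z = (1/3 - 1)**2 = (-2/3)**2 = 4/9 ≈ 0.44444)
X(5, -1)*(z + 11) = -4*(4/9 + 11)/3 = -4/3*103/9 = -412/27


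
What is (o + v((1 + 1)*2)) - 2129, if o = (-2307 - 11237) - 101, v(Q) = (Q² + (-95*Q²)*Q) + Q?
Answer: -21834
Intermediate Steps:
v(Q) = Q + Q² - 95*Q³ (v(Q) = (Q² - 95*Q³) + Q = Q + Q² - 95*Q³)
o = -13645 (o = -13544 - 101 = -13645)
(o + v((1 + 1)*2)) - 2129 = (-13645 + ((1 + 1)*2)*(1 + (1 + 1)*2 - 95*4*(1 + 1)²)) - 2129 = (-13645 + (2*2)*(1 + 2*2 - 95*(2*2)²)) - 2129 = (-13645 + 4*(1 + 4 - 95*4²)) - 2129 = (-13645 + 4*(1 + 4 - 95*16)) - 2129 = (-13645 + 4*(1 + 4 - 1520)) - 2129 = (-13645 + 4*(-1515)) - 2129 = (-13645 - 6060) - 2129 = -19705 - 2129 = -21834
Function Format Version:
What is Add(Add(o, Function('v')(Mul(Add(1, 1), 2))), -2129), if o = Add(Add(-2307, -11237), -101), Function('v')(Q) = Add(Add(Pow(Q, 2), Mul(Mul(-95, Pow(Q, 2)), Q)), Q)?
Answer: -21834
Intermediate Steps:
Function('v')(Q) = Add(Q, Pow(Q, 2), Mul(-95, Pow(Q, 3))) (Function('v')(Q) = Add(Add(Pow(Q, 2), Mul(-95, Pow(Q, 3))), Q) = Add(Q, Pow(Q, 2), Mul(-95, Pow(Q, 3))))
o = -13645 (o = Add(-13544, -101) = -13645)
Add(Add(o, Function('v')(Mul(Add(1, 1), 2))), -2129) = Add(Add(-13645, Mul(Mul(Add(1, 1), 2), Add(1, Mul(Add(1, 1), 2), Mul(-95, Pow(Mul(Add(1, 1), 2), 2))))), -2129) = Add(Add(-13645, Mul(Mul(2, 2), Add(1, Mul(2, 2), Mul(-95, Pow(Mul(2, 2), 2))))), -2129) = Add(Add(-13645, Mul(4, Add(1, 4, Mul(-95, Pow(4, 2))))), -2129) = Add(Add(-13645, Mul(4, Add(1, 4, Mul(-95, 16)))), -2129) = Add(Add(-13645, Mul(4, Add(1, 4, -1520))), -2129) = Add(Add(-13645, Mul(4, -1515)), -2129) = Add(Add(-13645, -6060), -2129) = Add(-19705, -2129) = -21834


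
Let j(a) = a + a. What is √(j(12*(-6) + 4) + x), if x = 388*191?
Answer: 2*√18493 ≈ 271.98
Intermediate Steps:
j(a) = 2*a
x = 74108
√(j(12*(-6) + 4) + x) = √(2*(12*(-6) + 4) + 74108) = √(2*(-72 + 4) + 74108) = √(2*(-68) + 74108) = √(-136 + 74108) = √73972 = 2*√18493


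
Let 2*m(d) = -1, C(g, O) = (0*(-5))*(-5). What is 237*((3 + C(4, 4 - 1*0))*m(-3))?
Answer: -711/2 ≈ -355.50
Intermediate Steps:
C(g, O) = 0 (C(g, O) = 0*(-5) = 0)
m(d) = -½ (m(d) = (½)*(-1) = -½)
237*((3 + C(4, 4 - 1*0))*m(-3)) = 237*((3 + 0)*(-½)) = 237*(3*(-½)) = 237*(-3/2) = -711/2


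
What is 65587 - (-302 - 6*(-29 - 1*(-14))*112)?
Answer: 55809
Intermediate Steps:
65587 - (-302 - 6*(-29 - 1*(-14))*112) = 65587 - (-302 - 6*(-29 + 14)*112) = 65587 - (-302 - 6*(-15)*112) = 65587 - (-302 + 90*112) = 65587 - (-302 + 10080) = 65587 - 1*9778 = 65587 - 9778 = 55809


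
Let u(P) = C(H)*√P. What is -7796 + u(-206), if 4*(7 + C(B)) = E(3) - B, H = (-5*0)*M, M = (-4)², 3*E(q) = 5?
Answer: -7796 - 79*I*√206/12 ≈ -7796.0 - 94.489*I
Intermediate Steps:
E(q) = 5/3 (E(q) = (⅓)*5 = 5/3)
M = 16
H = 0 (H = -5*0*16 = 0*16 = 0)
C(B) = -79/12 - B/4 (C(B) = -7 + (5/3 - B)/4 = -7 + (5/12 - B/4) = -79/12 - B/4)
u(P) = -79*√P/12 (u(P) = (-79/12 - ¼*0)*√P = (-79/12 + 0)*√P = -79*√P/12)
-7796 + u(-206) = -7796 - 79*I*√206/12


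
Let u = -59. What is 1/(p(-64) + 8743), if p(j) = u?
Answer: 1/8684 ≈ 0.00011515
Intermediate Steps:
p(j) = -59
1/(p(-64) + 8743) = 1/(-59 + 8743) = 1/8684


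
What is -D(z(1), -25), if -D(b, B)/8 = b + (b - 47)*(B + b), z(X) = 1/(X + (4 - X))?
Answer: 18517/2 ≈ 9258.5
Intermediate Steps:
z(X) = 1/4
D(b, B) = -8*b - 8*(-47 + b)*(B + b) (D(b, B) = -8*(b + (b - 47)*(B + b)) = -8*(b + (-47 + b)*(B + b)) = -8*b - 8*(-47 + b)*(B + b))
-D(z(1), -25) = -(-8*(1/4)**2 + 368*(1/4) + 376*(-25) - 8*(-25)*1/4) = -(-8*1/16 + 92 - 9400 + 50) = -(-1/2 + 92 - 9400 + 50) = -1*(-18517/2) = 18517/2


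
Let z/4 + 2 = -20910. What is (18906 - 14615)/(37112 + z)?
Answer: -613/6648 ≈ -0.092208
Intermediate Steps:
z = -83648 (z = -8 + 4*(-20910) = -8 - 83640 = -83648)
(18906 - 14615)/(37112 + z) = (18906 - 14615)/(37112 - 83648) = 4291/(-46536) = 4291*(-1/46536) = -613/6648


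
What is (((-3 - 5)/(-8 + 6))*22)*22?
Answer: 1936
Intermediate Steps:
(((-3 - 5)/(-8 + 6))*22)*22 = (-8/(-2)*22)*22 = (-8*(-½)*22)*22 = (4*22)*22 = 88*22 = 1936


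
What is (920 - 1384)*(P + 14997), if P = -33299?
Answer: 8492128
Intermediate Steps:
(920 - 1384)*(P + 14997) = (920 - 1384)*(-33299 + 14997) = -464*(-18302) = 8492128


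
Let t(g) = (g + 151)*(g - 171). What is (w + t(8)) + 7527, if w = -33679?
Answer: -52069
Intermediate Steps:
t(g) = (-171 + g)*(151 + g) (t(g) = (151 + g)*(-171 + g) = (-171 + g)*(151 + g))
(w + t(8)) + 7527 = (-33679 + (-25821 + 8² - 20*8)) + 7527 = (-33679 + (-25821 + 64 - 160)) + 7527 = (-33679 - 25917) + 7527 = -59596 + 7527 = -52069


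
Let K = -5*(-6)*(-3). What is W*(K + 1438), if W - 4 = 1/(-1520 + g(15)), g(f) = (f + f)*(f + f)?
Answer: 835423/155 ≈ 5389.8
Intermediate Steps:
g(f) = 4*f**2 (g(f) = (2*f)*(2*f) = 4*f**2)
W = 2479/620 (W = 4 + 1/(-1520 + 4*15**2) = 4 + 1/(-1520 + 4*225) = 4 + 1/(-1520 + 900) = 4 + 1/(-620) = 4 - 1/620 = 2479/620 ≈ 3.9984)
K = -90 (K = 30*(-3) = -90)
W*(K + 1438) = 2479*(-90 + 1438)/620 = (2479/620)*1348 = 835423/155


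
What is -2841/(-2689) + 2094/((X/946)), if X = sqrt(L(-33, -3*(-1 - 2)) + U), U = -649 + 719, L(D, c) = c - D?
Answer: 2841/2689 + 495231*sqrt(7)/7 ≈ 1.8718e+5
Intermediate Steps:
U = 70
X = 4*sqrt(7) (X = sqrt((-3*(-1 - 2) - 1*(-33)) + 70) = sqrt((-3*(-3) + 33) + 70) = sqrt((9 + 33) + 70) = sqrt(42 + 70) = sqrt(112) = 4*sqrt(7) ≈ 10.583)
-2841/(-2689) + 2094/((X/946)) = -2841/(-2689) + 2094/(((4*sqrt(7))/946)) = -2841*(-1/2689) + 2094/(((4*sqrt(7))*(1/946))) = 2841/2689 + 2094/((2*sqrt(7)/473)) = 2841/2689 + 2094*(473*sqrt(7)/14) = 2841/2689 + 495231*sqrt(7)/7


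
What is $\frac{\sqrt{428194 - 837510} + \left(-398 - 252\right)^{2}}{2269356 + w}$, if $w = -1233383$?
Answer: $\frac{422500}{1035973} + \frac{2 i \sqrt{102329}}{1035973} \approx 0.40783 + 0.00061756 i$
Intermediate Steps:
$\frac{\sqrt{428194 - 837510} + \left(-398 - 252\right)^{2}}{2269356 + w} = \frac{\sqrt{428194 - 837510} + \left(-398 - 252\right)^{2}}{2269356 - 1233383} = \frac{\sqrt{-409316} + \left(-650\right)^{2}}{1035973} = \left(2 i \sqrt{102329} + 422500\right) \frac{1}{1035973} = \left(422500 + 2 i \sqrt{102329}\right) \frac{1}{1035973} = \frac{422500}{1035973} + \frac{2 i \sqrt{102329}}{1035973}$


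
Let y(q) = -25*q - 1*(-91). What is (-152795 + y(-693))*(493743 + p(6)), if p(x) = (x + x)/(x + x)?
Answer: -66842568976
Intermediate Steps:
y(q) = 91 - 25*q (y(q) = -25*q + 91 = 91 - 25*q)
p(x) = 1 (p(x) = (2*x)/((2*x)) = (2*x)*(1/(2*x)) = 1)
(-152795 + y(-693))*(493743 + p(6)) = (-152795 + (91 - 25*(-693)))*(493743 + 1) = (-152795 + (91 + 17325))*493744 = (-152795 + 17416)*493744 = -135379*493744 = -66842568976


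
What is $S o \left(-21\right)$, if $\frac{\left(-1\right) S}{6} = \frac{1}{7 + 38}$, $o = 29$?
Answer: $\frac{406}{5} \approx 81.2$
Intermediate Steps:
$S = - \frac{2}{15}$ ($S = - \frac{6}{7 + 38} = - \frac{6}{45} = \left(-6\right) \frac{1}{45} = - \frac{2}{15} \approx -0.13333$)
$S o \left(-21\right) = \left(- \frac{2}{15}\right) 29 \left(-21\right) = \left(- \frac{58}{15}\right) \left(-21\right) = \frac{406}{5}$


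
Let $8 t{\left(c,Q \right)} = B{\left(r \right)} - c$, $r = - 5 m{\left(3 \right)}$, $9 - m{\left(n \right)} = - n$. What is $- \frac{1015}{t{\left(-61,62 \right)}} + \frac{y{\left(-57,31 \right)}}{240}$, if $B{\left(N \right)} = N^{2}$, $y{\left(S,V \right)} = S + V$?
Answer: $- \frac{145999}{62760} \approx -2.3263$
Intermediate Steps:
$m{\left(n \right)} = 9 + n$ ($m{\left(n \right)} = 9 - - n = 9 + n$)
$r = -60$ ($r = - 5 \left(9 + 3\right) = \left(-5\right) 12 = -60$)
$t{\left(c,Q \right)} = 450 - \frac{c}{8}$ ($t{\left(c,Q \right)} = \frac{\left(-60\right)^{2} - c}{8} = \frac{3600 - c}{8} = 450 - \frac{c}{8}$)
$- \frac{1015}{t{\left(-61,62 \right)}} + \frac{y{\left(-57,31 \right)}}{240} = - \frac{1015}{450 - - \frac{61}{8}} + \frac{-57 + 31}{240} = - \frac{1015}{450 + \frac{61}{8}} - \frac{13}{120} = - \frac{1015}{\frac{3661}{8}} - \frac{13}{120} = \left(-1015\right) \frac{8}{3661} - \frac{13}{120} = - \frac{1160}{523} - \frac{13}{120} = - \frac{145999}{62760}$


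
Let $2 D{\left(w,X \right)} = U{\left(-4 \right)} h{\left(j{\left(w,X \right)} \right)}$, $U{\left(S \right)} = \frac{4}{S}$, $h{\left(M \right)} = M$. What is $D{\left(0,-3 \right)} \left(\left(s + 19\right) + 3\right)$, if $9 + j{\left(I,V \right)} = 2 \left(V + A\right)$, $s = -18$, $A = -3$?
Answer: $42$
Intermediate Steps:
$j{\left(I,V \right)} = -15 + 2 V$ ($j{\left(I,V \right)} = -9 + 2 \left(V - 3\right) = -9 + 2 \left(-3 + V\right) = -9 + \left(-6 + 2 V\right) = -15 + 2 V$)
$D{\left(w,X \right)} = \frac{15}{2} - X$ ($D{\left(w,X \right)} = \frac{\frac{4}{-4} \left(-15 + 2 X\right)}{2} = \frac{4 \left(- \frac{1}{4}\right) \left(-15 + 2 X\right)}{2} = \frac{\left(-1\right) \left(-15 + 2 X\right)}{2} = \frac{15 - 2 X}{2} = \frac{15}{2} - X$)
$D{\left(0,-3 \right)} \left(\left(s + 19\right) + 3\right) = \left(\frac{15}{2} - -3\right) \left(\left(-18 + 19\right) + 3\right) = \left(\frac{15}{2} + 3\right) \left(1 + 3\right) = \frac{21}{2} \cdot 4 = 42$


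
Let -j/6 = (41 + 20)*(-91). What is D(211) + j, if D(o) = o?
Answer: 33517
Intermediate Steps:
j = 33306 (j = -6*(41 + 20)*(-91) = -366*(-91) = -6*(-5551) = 33306)
D(211) + j = 211 + 33306 = 33517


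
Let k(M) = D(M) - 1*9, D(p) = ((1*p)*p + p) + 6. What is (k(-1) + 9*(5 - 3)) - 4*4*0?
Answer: 15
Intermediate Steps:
D(p) = 6 + p + p**2 (D(p) = (p*p + p) + 6 = (p**2 + p) + 6 = (p + p**2) + 6 = 6 + p + p**2)
k(M) = -3 + M + M**2 (k(M) = (6 + M + M**2) - 1*9 = (6 + M + M**2) - 9 = -3 + M + M**2)
(k(-1) + 9*(5 - 3)) - 4*4*0 = ((-3 - 1 + (-1)**2) + 9*(5 - 3)) - 4*4*0 = ((-3 - 1 + 1) + 9*2) - 16*0 = (-3 + 18) + 0 = 15 + 0 = 15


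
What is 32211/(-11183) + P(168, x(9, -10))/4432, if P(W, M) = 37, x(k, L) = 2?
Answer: -142345381/49563056 ≈ -2.8720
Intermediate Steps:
32211/(-11183) + P(168, x(9, -10))/4432 = 32211/(-11183) + 37/4432 = 32211*(-1/11183) + 37*(1/4432) = -32211/11183 + 37/4432 = -142345381/49563056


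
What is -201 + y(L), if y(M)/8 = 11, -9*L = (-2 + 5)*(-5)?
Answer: -113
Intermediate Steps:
L = 5/3 (L = -(-2 + 5)*(-5)/9 = -(-5)/3 = -1/9*(-15) = 5/3 ≈ 1.6667)
y(M) = 88 (y(M) = 8*11 = 88)
-201 + y(L) = -201 + 88 = -113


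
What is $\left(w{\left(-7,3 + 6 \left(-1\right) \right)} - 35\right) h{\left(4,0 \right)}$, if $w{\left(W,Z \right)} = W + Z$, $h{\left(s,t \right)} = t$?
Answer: $0$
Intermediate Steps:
$\left(w{\left(-7,3 + 6 \left(-1\right) \right)} - 35\right) h{\left(4,0 \right)} = \left(\left(-7 + \left(3 + 6 \left(-1\right)\right)\right) - 35\right) 0 = \left(\left(-7 + \left(3 - 6\right)\right) - 35\right) 0 = \left(\left(-7 - 3\right) - 35\right) 0 = \left(-10 - 35\right) 0 = \left(-45\right) 0 = 0$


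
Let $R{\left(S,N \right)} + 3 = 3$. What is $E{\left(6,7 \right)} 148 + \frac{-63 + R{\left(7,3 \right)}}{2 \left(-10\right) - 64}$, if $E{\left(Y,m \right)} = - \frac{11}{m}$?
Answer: $- \frac{6491}{28} \approx -231.82$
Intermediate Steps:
$R{\left(S,N \right)} = 0$ ($R{\left(S,N \right)} = -3 + 3 = 0$)
$E{\left(6,7 \right)} 148 + \frac{-63 + R{\left(7,3 \right)}}{2 \left(-10\right) - 64} = - \frac{11}{7} \cdot 148 + \frac{-63 + 0}{2 \left(-10\right) - 64} = \left(-11\right) \frac{1}{7} \cdot 148 - \frac{63}{-20 - 64} = \left(- \frac{11}{7}\right) 148 - \frac{63}{-84} = - \frac{1628}{7} - - \frac{3}{4} = - \frac{1628}{7} + \frac{3}{4} = - \frac{6491}{28}$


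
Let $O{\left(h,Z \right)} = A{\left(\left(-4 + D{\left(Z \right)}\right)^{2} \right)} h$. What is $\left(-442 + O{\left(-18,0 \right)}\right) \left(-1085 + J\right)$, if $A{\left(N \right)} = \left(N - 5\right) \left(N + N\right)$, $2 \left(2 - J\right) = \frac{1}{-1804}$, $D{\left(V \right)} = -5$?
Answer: $\frac{433841709427}{1804} \approx 2.4049 \cdot 10^{8}$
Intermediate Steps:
$J = \frac{7217}{3608}$ ($J = 2 - \frac{1}{2 \left(-1804\right)} = 2 - - \frac{1}{3608} = 2 + \frac{1}{3608} = \frac{7217}{3608} \approx 2.0003$)
$A{\left(N \right)} = 2 N \left(-5 + N\right)$ ($A{\left(N \right)} = \left(-5 + N\right) 2 N = 2 N \left(-5 + N\right)$)
$O{\left(h,Z \right)} = 12312 h$ ($O{\left(h,Z \right)} = 2 \left(-4 - 5\right)^{2} \left(-5 + \left(-4 - 5\right)^{2}\right) h = 2 \left(-9\right)^{2} \left(-5 + \left(-9\right)^{2}\right) h = 2 \cdot 81 \left(-5 + 81\right) h = 2 \cdot 81 \cdot 76 h = 12312 h$)
$\left(-442 + O{\left(-18,0 \right)}\right) \left(-1085 + J\right) = \left(-442 + 12312 \left(-18\right)\right) \left(-1085 + \frac{7217}{3608}\right) = \left(-442 - 221616\right) \left(- \frac{3907463}{3608}\right) = \left(-222058\right) \left(- \frac{3907463}{3608}\right) = \frac{433841709427}{1804}$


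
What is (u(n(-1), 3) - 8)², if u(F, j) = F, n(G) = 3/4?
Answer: 841/16 ≈ 52.563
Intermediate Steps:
n(G) = ¾ (n(G) = 3*(¼) = ¾)
(u(n(-1), 3) - 8)² = (¾ - 8)² = (-29/4)² = 841/16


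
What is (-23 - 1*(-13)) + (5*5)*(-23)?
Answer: -585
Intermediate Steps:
(-23 - 1*(-13)) + (5*5)*(-23) = (-23 + 13) + 25*(-23) = -10 - 575 = -585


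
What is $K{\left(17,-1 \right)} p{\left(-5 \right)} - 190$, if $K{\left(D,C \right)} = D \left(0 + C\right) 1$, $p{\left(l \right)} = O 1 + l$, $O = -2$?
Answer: $-71$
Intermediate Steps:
$p{\left(l \right)} = -2 + l$ ($p{\left(l \right)} = \left(-2\right) 1 + l = -2 + l$)
$K{\left(D,C \right)} = C D$ ($K{\left(D,C \right)} = D C 1 = D C = C D$)
$K{\left(17,-1 \right)} p{\left(-5 \right)} - 190 = \left(-1\right) 17 \left(-2 - 5\right) - 190 = \left(-17\right) \left(-7\right) - 190 = 119 - 190 = -71$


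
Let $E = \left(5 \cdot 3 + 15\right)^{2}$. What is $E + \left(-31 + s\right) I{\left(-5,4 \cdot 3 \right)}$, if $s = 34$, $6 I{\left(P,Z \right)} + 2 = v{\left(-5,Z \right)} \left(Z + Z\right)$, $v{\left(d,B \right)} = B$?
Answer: $1043$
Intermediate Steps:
$I{\left(P,Z \right)} = - \frac{1}{3} + \frac{Z^{2}}{3}$ ($I{\left(P,Z \right)} = - \frac{1}{3} + \frac{Z \left(Z + Z\right)}{6} = - \frac{1}{3} + \frac{Z 2 Z}{6} = - \frac{1}{3} + \frac{2 Z^{2}}{6} = - \frac{1}{3} + \frac{Z^{2}}{3}$)
$E = 900$ ($E = \left(15 + 15\right)^{2} = 30^{2} = 900$)
$E + \left(-31 + s\right) I{\left(-5,4 \cdot 3 \right)} = 900 + \left(-31 + 34\right) \left(- \frac{1}{3} + \frac{\left(4 \cdot 3\right)^{2}}{3}\right) = 900 + 3 \left(- \frac{1}{3} + \frac{12^{2}}{3}\right) = 900 + 3 \left(- \frac{1}{3} + \frac{1}{3} \cdot 144\right) = 900 + 3 \left(- \frac{1}{3} + 48\right) = 900 + 3 \cdot \frac{143}{3} = 900 + 143 = 1043$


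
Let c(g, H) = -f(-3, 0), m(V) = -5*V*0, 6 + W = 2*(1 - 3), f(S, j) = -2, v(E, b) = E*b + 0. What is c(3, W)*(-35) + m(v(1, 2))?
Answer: -70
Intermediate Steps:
v(E, b) = E*b
W = -10 (W = -6 + 2*(1 - 3) = -6 + 2*(-2) = -6 - 4 = -10)
m(V) = 0
c(g, H) = 2 (c(g, H) = -1*(-2) = 2)
c(3, W)*(-35) + m(v(1, 2)) = 2*(-35) + 0 = -70 + 0 = -70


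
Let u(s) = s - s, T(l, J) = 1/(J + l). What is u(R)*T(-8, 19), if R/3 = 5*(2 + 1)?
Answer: 0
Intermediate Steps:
R = 45 (R = 3*(5*(2 + 1)) = 3*(5*3) = 3*15 = 45)
u(s) = 0
u(R)*T(-8, 19) = 0/(19 - 8) = 0/11 = 0*(1/11) = 0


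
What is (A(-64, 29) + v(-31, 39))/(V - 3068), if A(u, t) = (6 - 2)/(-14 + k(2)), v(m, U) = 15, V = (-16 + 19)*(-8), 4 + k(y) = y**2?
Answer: -103/21644 ≈ -0.0047588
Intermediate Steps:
k(y) = -4 + y**2
V = -24 (V = 3*(-8) = -24)
A(u, t) = -2/7 (A(u, t) = (6 - 2)/(-14 + (-4 + 2**2)) = 4/(-14 + (-4 + 4)) = 4/(-14 + 0) = 4/(-14) = 4*(-1/14) = -2/7)
(A(-64, 29) + v(-31, 39))/(V - 3068) = (-2/7 + 15)/(-24 - 3068) = (103/7)/(-3092) = (103/7)*(-1/3092) = -103/21644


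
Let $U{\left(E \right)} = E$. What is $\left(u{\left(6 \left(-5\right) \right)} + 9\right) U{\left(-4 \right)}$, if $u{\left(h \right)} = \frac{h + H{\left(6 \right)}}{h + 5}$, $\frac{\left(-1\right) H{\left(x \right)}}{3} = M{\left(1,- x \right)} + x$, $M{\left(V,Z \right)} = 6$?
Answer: $- \frac{1164}{25} \approx -46.56$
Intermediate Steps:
$H{\left(x \right)} = -18 - 3 x$ ($H{\left(x \right)} = - 3 \left(6 + x\right) = -18 - 3 x$)
$u{\left(h \right)} = \frac{-36 + h}{5 + h}$ ($u{\left(h \right)} = \frac{h - 36}{h + 5} = \frac{h - 36}{5 + h} = \frac{-36 + h}{5 + h}$)
$\left(u{\left(6 \left(-5\right) \right)} + 9\right) U{\left(-4 \right)} = \left(\frac{-36 + 6 \left(-5\right)}{5 + 6 \left(-5\right)} + 9\right) \left(-4\right) = \left(\frac{-36 - 30}{5 - 30} + 9\right) \left(-4\right) = \left(\frac{1}{-25} \left(-66\right) + 9\right) \left(-4\right) = \left(\left(- \frac{1}{25}\right) \left(-66\right) + 9\right) \left(-4\right) = \left(\frac{66}{25} + 9\right) \left(-4\right) = \frac{291}{25} \left(-4\right) = - \frac{1164}{25}$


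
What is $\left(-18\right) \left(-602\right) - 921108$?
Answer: $-910272$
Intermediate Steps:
$\left(-18\right) \left(-602\right) - 921108 = 10836 - 921108 = -910272$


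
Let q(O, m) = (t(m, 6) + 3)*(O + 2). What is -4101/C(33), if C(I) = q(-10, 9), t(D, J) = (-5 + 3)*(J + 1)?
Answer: -4101/88 ≈ -46.602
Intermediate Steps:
t(D, J) = -2 - 2*J (t(D, J) = -2*(1 + J) = -2 - 2*J)
q(O, m) = -22 - 11*O (q(O, m) = ((-2 - 2*6) + 3)*(O + 2) = ((-2 - 12) + 3)*(2 + O) = (-14 + 3)*(2 + O) = -11*(2 + O) = -22 - 11*O)
C(I) = 88 (C(I) = -22 - 11*(-10) = -22 + 110 = 88)
-4101/C(33) = -4101/88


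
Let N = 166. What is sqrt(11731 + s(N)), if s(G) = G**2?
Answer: sqrt(39287) ≈ 198.21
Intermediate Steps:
sqrt(11731 + s(N)) = sqrt(11731 + 166**2) = sqrt(11731 + 27556) = sqrt(39287)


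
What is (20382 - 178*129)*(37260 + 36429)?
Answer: -190117620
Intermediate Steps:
(20382 - 178*129)*(37260 + 36429) = (20382 - 22962)*73689 = -2580*73689 = -190117620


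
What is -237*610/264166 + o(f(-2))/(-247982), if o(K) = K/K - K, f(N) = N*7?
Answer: -2561051445/4679172358 ≈ -0.54733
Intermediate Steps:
f(N) = 7*N
o(K) = 1 - K
-237*610/264166 + o(f(-2))/(-247982) = -237*610/264166 + (1 - 7*(-2))/(-247982) = -144570*1/264166 + (1 - 1*(-14))*(-1/247982) = -72285/132083 + (1 + 14)*(-1/247982) = -72285/132083 + 15*(-1/247982) = -72285/132083 - 15/247982 = -2561051445/4679172358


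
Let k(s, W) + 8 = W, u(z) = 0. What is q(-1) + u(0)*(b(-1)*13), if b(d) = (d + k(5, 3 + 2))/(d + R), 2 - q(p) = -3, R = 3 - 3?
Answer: 5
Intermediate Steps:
k(s, W) = -8 + W
R = 0
q(p) = 5 (q(p) = 2 - 1*(-3) = 2 + 3 = 5)
b(d) = (-3 + d)/d (b(d) = (d + (-8 + (3 + 2)))/(d + 0) = (d + (-8 + 5))/d = (d - 3)/d = (-3 + d)/d)
q(-1) + u(0)*(b(-1)*13) = 5 + 0*(((-3 - 1)/(-1))*13) = 5 + 0*(-1*(-4)*13) = 5 + 0*(4*13) = 5 + 0*52 = 5 + 0 = 5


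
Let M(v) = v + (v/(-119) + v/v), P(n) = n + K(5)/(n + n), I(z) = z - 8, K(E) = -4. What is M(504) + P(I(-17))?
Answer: 202234/425 ≈ 475.84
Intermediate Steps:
I(z) = -8 + z
P(n) = n - 2/n (P(n) = n - 4/(n + n) = n - 4/(2*n) = n + (1/(2*n))*(-4) = n - 2/n)
M(v) = 1 + 118*v/119 (M(v) = v + (v*(-1/119) + 1) = v + (-v/119 + 1) = v + (1 - v/119) = 1 + 118*v/119)
M(504) + P(I(-17)) = (1 + (118/119)*504) + ((-8 - 17) - 2/(-8 - 17)) = (1 + 8496/17) + (-25 - 2/(-25)) = 8513/17 + (-25 - 2*(-1/25)) = 8513/17 + (-25 + 2/25) = 8513/17 - 623/25 = 202234/425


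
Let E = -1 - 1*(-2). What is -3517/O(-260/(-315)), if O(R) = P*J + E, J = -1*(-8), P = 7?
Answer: -3517/57 ≈ -61.702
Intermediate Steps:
J = 8
E = 1 (E = -1 + 2 = 1)
O(R) = 57 (O(R) = 7*8 + 1 = 56 + 1 = 57)
-3517/O(-260/(-315)) = -3517/57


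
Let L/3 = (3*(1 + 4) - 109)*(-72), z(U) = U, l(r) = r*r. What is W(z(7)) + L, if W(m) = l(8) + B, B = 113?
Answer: 20481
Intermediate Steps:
l(r) = r²
W(m) = 177 (W(m) = 8² + 113 = 64 + 113 = 177)
L = 20304 (L = 3*((3*(1 + 4) - 109)*(-72)) = 3*((3*5 - 109)*(-72)) = 3*((15 - 109)*(-72)) = 3*(-94*(-72)) = 3*6768 = 20304)
W(z(7)) + L = 177 + 20304 = 20481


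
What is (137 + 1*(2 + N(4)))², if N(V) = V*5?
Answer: 25281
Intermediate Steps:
N(V) = 5*V
(137 + 1*(2 + N(4)))² = (137 + 1*(2 + 5*4))² = (137 + 1*(2 + 20))² = (137 + 1*22)² = (137 + 22)² = 159² = 25281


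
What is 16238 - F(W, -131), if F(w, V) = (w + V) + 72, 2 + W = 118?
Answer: 16181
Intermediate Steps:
W = 116 (W = -2 + 118 = 116)
F(w, V) = 72 + V + w (F(w, V) = (V + w) + 72 = 72 + V + w)
16238 - F(W, -131) = 16238 - (72 - 131 + 116) = 16238 - 1*57 = 16238 - 57 = 16181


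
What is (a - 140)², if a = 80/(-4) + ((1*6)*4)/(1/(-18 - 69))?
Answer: 5053504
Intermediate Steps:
a = -2108 (a = 80*(-¼) + (6*4)/(1/(-87)) = -20 + 24/(-1/87) = -20 + 24*(-87) = -20 - 2088 = -2108)
(a - 140)² = (-2108 - 140)² = (-2248)² = 5053504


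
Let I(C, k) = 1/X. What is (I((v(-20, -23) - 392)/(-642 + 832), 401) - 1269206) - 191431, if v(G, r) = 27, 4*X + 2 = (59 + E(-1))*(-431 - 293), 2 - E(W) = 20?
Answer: -21680234993/14843 ≈ -1.4606e+6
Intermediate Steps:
E(W) = -18 (E(W) = 2 - 1*20 = 2 - 20 = -18)
X = -14843/2 (X = -1/2 + ((59 - 18)*(-431 - 293))/4 = -1/2 + (41*(-724))/4 = -1/2 + (1/4)*(-29684) = -1/2 - 7421 = -14843/2 ≈ -7421.5)
I(C, k) = -2/14843 (I(C, k) = 1/(-14843/2) = -2/14843)
(I((v(-20, -23) - 392)/(-642 + 832), 401) - 1269206) - 191431 = (-2/14843 - 1269206) - 191431 = -18838824660/14843 - 191431 = -21680234993/14843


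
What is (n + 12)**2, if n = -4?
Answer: 64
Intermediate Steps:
(n + 12)**2 = (-4 + 12)**2 = 8**2 = 64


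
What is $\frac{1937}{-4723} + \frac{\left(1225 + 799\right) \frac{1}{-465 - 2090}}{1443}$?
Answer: $- \frac{7151016857}{17413063395} \approx -0.41067$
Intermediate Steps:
$\frac{1937}{-4723} + \frac{\left(1225 + 799\right) \frac{1}{-465 - 2090}}{1443} = 1937 \left(- \frac{1}{4723}\right) + \frac{2024}{-2555} \cdot \frac{1}{1443} = - \frac{1937}{4723} + 2024 \left(- \frac{1}{2555}\right) \frac{1}{1443} = - \frac{1937}{4723} - \frac{2024}{3686865} = - \frac{7151016857}{17413063395}$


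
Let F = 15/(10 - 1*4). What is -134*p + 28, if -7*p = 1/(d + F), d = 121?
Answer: 48680/1729 ≈ 28.155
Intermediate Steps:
F = 5/2 (F = 15/(10 - 4) = 15/6 = 15*(⅙) = 5/2 ≈ 2.5000)
p = -2/1729 (p = -1/(7*(121 + 5/2)) = -1/(7*247/2) = -⅐*2/247 = -2/1729 ≈ -0.0011567)
-134*p + 28 = -134*(-2/1729) + 28 = 268/1729 + 28 = 48680/1729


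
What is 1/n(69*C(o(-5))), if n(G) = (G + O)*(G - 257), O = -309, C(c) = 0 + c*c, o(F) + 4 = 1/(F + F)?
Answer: 10000/7682600721 ≈ 1.3016e-6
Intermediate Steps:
o(F) = -4 + 1/(2*F) (o(F) = -4 + 1/(F + F) = -4 + 1/(2*F))
C(c) = c² (C(c) = 0 + c² = c²)
n(G) = (-309 + G)*(-257 + G) (n(G) = (G - 309)*(G - 257) = (-309 + G)*(-257 + G))
1/n(69*C(o(-5))) = 1/(79413 + (69*(-4 + (½)/(-5))²)² - 39054*(-4 + (½)/(-5))²) = 1/(79413 + (69*(-4 + (½)*(-⅕))²)² - 39054*(-4 + (½)*(-⅕))²) = 1/(79413 + (69*(-4 - ⅒)²)² - 39054*(-4 - ⅒)²) = 1/(79413 + (69*(-41/10)²)² - 39054*(-41/10)²) = 1/(79413 + (69*(1681/100))² - 39054*1681/100) = 1/(79413 + (115989/100)² - 566*115989/100) = 1/(79413 + 13453448121/10000 - 32824887/50) = 1/(7682600721/10000) = 10000/7682600721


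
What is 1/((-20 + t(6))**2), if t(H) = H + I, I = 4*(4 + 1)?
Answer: 1/36 ≈ 0.027778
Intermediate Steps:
I = 20 (I = 4*5 = 20)
t(H) = 20 + H (t(H) = H + 20 = 20 + H)
1/((-20 + t(6))**2) = 1/((-20 + (20 + 6))**2) = 1/((-20 + 26)**2) = 1/(6**2) = 1/36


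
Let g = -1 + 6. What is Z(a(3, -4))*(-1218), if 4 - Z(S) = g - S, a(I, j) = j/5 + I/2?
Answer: 1827/5 ≈ 365.40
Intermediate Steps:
a(I, j) = I/2 + j/5 (a(I, j) = j*(⅕) + I*(½) = j/5 + I/2 = I/2 + j/5)
g = 5
Z(S) = -1 + S (Z(S) = 4 - (5 - S) = 4 + (-5 + S) = -1 + S)
Z(a(3, -4))*(-1218) = (-1 + ((½)*3 + (⅕)*(-4)))*(-1218) = (-1 + (3/2 - ⅘))*(-1218) = (-1 + 7/10)*(-1218) = -3/10*(-1218) = 1827/5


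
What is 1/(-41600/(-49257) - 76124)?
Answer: -3789/288430636 ≈ -1.3137e-5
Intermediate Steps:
1/(-41600/(-49257) - 76124) = 1/(-41600*(-1/49257) - 76124) = 1/(3200/3789 - 76124) = 1/(-288430636/3789) = -3789/288430636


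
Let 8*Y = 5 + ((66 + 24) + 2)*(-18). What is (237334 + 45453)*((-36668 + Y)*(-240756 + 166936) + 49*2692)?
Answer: 1539604564639767/2 ≈ 7.6980e+14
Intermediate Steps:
Y = -1651/8 (Y = (5 + ((66 + 24) + 2)*(-18))/8 = (5 + (90 + 2)*(-18))/8 = (5 + 92*(-18))/8 = (5 - 1656)/8 = (1/8)*(-1651) = -1651/8 ≈ -206.38)
(237334 + 45453)*((-36668 + Y)*(-240756 + 166936) + 49*2692) = (237334 + 45453)*((-36668 - 1651/8)*(-240756 + 166936) + 49*2692) = 282787*(-294995/8*(-73820) + 131908) = 282787*(5444132725/2 + 131908) = 282787*(5444396541/2) = 1539604564639767/2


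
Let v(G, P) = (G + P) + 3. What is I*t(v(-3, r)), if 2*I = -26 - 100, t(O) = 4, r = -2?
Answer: -252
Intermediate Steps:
v(G, P) = 3 + G + P
I = -63 (I = (-26 - 100)/2 = (½)*(-126) = -63)
I*t(v(-3, r)) = -63*4 = -252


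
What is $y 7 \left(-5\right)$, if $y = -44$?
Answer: $1540$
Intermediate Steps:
$y 7 \left(-5\right) = \left(-44\right) 7 \left(-5\right) = \left(-308\right) \left(-5\right) = 1540$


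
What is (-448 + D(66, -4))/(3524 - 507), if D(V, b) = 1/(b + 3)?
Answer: -449/3017 ≈ -0.14882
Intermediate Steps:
D(V, b) = 1/(3 + b)
(-448 + D(66, -4))/(3524 - 507) = (-448 + 1/(3 - 4))/(3524 - 507) = (-448 + 1/(-1))/3017 = (-448 - 1)*(1/3017) = -449*1/3017 = -449/3017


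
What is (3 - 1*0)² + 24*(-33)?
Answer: -783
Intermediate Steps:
(3 - 1*0)² + 24*(-33) = (3 + 0)² - 792 = 3² - 792 = 9 - 792 = -783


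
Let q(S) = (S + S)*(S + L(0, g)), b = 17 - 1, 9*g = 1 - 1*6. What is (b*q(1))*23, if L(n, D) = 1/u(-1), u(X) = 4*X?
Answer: 552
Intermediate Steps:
g = -5/9 (g = (1 - 1*6)/9 = (1 - 6)/9 = (⅑)*(-5) = -5/9 ≈ -0.55556)
b = 16
L(n, D) = -¼ (L(n, D) = 1/(4*(-1)) = 1/(-4) = -¼)
q(S) = 2*S*(-¼ + S) (q(S) = (S + S)*(S - ¼) = (2*S)*(-¼ + S) = 2*S*(-¼ + S))
(b*q(1))*23 = (16*((½)*1*(-1 + 4*1)))*23 = (16*((½)*1*(-1 + 4)))*23 = (16*((½)*1*3))*23 = (16*(3/2))*23 = 24*23 = 552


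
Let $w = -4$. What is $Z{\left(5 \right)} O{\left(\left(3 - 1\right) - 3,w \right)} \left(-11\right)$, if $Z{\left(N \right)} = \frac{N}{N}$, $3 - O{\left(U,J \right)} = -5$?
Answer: $-88$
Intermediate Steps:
$O{\left(U,J \right)} = 8$ ($O{\left(U,J \right)} = 3 - -5 = 3 + 5 = 8$)
$Z{\left(N \right)} = 1$
$Z{\left(5 \right)} O{\left(\left(3 - 1\right) - 3,w \right)} \left(-11\right) = 1 \cdot 8 \left(-11\right) = 8 \left(-11\right) = -88$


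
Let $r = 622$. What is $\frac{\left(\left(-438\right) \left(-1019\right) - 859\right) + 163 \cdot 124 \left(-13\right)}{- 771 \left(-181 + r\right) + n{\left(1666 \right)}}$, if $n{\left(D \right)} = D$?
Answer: $- \frac{26101}{48335} \approx -0.54$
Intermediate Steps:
$\frac{\left(\left(-438\right) \left(-1019\right) - 859\right) + 163 \cdot 124 \left(-13\right)}{- 771 \left(-181 + r\right) + n{\left(1666 \right)}} = \frac{\left(\left(-438\right) \left(-1019\right) - 859\right) + 163 \cdot 124 \left(-13\right)}{- 771 \left(-181 + 622\right) + 1666} = \frac{\left(446322 - 859\right) + 20212 \left(-13\right)}{\left(-771\right) 441 + 1666} = \frac{445463 - 262756}{-340011 + 1666} = \frac{182707}{-338345} = 182707 \left(- \frac{1}{338345}\right) = - \frac{26101}{48335}$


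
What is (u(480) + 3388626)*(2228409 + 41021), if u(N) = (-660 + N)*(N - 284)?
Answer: 7610184012780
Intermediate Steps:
u(N) = (-660 + N)*(-284 + N)
(u(480) + 3388626)*(2228409 + 41021) = ((187440 + 480² - 944*480) + 3388626)*(2228409 + 41021) = ((187440 + 230400 - 453120) + 3388626)*2269430 = (-35280 + 3388626)*2269430 = 3353346*2269430 = 7610184012780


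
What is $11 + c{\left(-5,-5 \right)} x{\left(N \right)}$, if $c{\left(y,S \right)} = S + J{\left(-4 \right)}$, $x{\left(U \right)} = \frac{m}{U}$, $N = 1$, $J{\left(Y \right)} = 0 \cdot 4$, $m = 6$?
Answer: $-19$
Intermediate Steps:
$J{\left(Y \right)} = 0$
$x{\left(U \right)} = \frac{6}{U}$
$c{\left(y,S \right)} = S$ ($c{\left(y,S \right)} = S + 0 = S$)
$11 + c{\left(-5,-5 \right)} x{\left(N \right)} = 11 - 5 \cdot \frac{6}{1} = 11 - 5 \cdot 6 \cdot 1 = 11 - 30 = -19$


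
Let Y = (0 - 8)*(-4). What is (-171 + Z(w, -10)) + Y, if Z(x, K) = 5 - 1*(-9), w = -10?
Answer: -125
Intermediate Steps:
Z(x, K) = 14 (Z(x, K) = 5 + 9 = 14)
Y = 32 (Y = -8*(-4) = 32)
(-171 + Z(w, -10)) + Y = (-171 + 14) + 32 = -157 + 32 = -125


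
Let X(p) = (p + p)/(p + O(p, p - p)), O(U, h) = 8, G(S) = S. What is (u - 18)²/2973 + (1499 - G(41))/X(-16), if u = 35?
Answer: 2167895/5946 ≈ 364.60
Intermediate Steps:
X(p) = 2*p/(8 + p) (X(p) = (p + p)/(p + 8) = (2*p)/(8 + p) = 2*p/(8 + p))
(u - 18)²/2973 + (1499 - G(41))/X(-16) = (35 - 18)²/2973 + (1499 - 1*41)/((2*(-16)/(8 - 16))) = 17²*(1/2973) + (1499 - 41)/((2*(-16)/(-8))) = 289*(1/2973) + 1458/((2*(-16)*(-⅛))) = 289/2973 + 1458/4 = 289/2973 + 1458*(¼) = 289/2973 + 729/2 = 2167895/5946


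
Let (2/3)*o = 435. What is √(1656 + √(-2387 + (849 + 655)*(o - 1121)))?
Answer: √(1656 + I*√707011) ≈ 41.912 + 10.031*I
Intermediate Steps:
o = 1305/2 (o = (3/2)*435 = 1305/2 ≈ 652.50)
√(1656 + √(-2387 + (849 + 655)*(o - 1121))) = √(1656 + √(-2387 + (849 + 655)*(1305/2 - 1121))) = √(1656 + √(-2387 + 1504*(-937/2))) = √(1656 + √(-2387 - 704624)) = √(1656 + √(-707011)) = √(1656 + I*√707011)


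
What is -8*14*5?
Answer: -560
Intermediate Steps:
-8*14*5 = -112*5 = -560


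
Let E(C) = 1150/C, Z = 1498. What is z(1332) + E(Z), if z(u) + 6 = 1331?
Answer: 993000/749 ≈ 1325.8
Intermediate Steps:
z(u) = 1325 (z(u) = -6 + 1331 = 1325)
z(1332) + E(Z) = 1325 + 1150/1498 = 1325 + 1150*(1/1498) = 1325 + 575/749 = 993000/749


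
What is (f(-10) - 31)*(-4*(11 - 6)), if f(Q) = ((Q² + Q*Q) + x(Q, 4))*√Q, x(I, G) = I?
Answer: 620 - 3800*I*√10 ≈ 620.0 - 12017.0*I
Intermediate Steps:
f(Q) = √Q*(Q + 2*Q²) (f(Q) = ((Q² + Q*Q) + Q)*√Q = ((Q² + Q²) + Q)*√Q = (2*Q² + Q)*√Q = (Q + 2*Q²)*√Q = √Q*(Q + 2*Q²))
(f(-10) - 31)*(-4*(11 - 6)) = ((-10)^(3/2)*(1 + 2*(-10)) - 31)*(-4*(11 - 6)) = ((-10*I*√10)*(1 - 20) - 31)*(-4*5) = (-10*I*√10*(-19) - 31)*(-20) = (190*I*√10 - 31)*(-20) = (-31 + 190*I*√10)*(-20) = 620 - 3800*I*√10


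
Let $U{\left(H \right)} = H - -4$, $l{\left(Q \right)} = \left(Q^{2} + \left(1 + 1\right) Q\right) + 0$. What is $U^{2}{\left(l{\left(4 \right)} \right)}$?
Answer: $784$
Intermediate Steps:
$l{\left(Q \right)} = Q^{2} + 2 Q$ ($l{\left(Q \right)} = \left(Q^{2} + 2 Q\right) + 0 = Q^{2} + 2 Q$)
$U{\left(H \right)} = 4 + H$ ($U{\left(H \right)} = H + 4 = 4 + H$)
$U^{2}{\left(l{\left(4 \right)} \right)} = \left(4 + 4 \left(2 + 4\right)\right)^{2} = \left(4 + 4 \cdot 6\right)^{2} = \left(4 + 24\right)^{2} = 28^{2} = 784$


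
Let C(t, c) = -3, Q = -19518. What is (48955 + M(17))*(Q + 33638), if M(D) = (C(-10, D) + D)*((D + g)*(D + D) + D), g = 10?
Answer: 876075400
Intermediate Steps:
M(D) = (-3 + D)*(D + 2*D*(10 + D)) (M(D) = (-3 + D)*((D + 10)*(D + D) + D) = (-3 + D)*((10 + D)*(2*D) + D) = (-3 + D)*(2*D*(10 + D) + D) = (-3 + D)*(D + 2*D*(10 + D)))
(48955 + M(17))*(Q + 33638) = (48955 + 17*(-63 + 2*17**2 + 15*17))*(-19518 + 33638) = (48955 + 17*(-63 + 2*289 + 255))*14120 = (48955 + 17*(-63 + 578 + 255))*14120 = (48955 + 17*770)*14120 = (48955 + 13090)*14120 = 62045*14120 = 876075400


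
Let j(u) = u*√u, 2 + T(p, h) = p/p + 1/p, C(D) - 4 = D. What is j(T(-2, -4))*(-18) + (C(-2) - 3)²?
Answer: 1 + 27*I*√6/2 ≈ 1.0 + 33.068*I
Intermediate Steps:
C(D) = 4 + D
T(p, h) = -1 + 1/p (T(p, h) = -2 + (p/p + 1/p) = -2 + (1 + 1/p) = -1 + 1/p)
j(u) = u^(3/2)
j(T(-2, -4))*(-18) + (C(-2) - 3)² = ((1 - 1*(-2))/(-2))^(3/2)*(-18) + ((4 - 2) - 3)² = (-(1 + 2)/2)^(3/2)*(-18) + (2 - 3)² = (-½*3)^(3/2)*(-18) + (-1)² = (-3/2)^(3/2)*(-18) + 1 = -3*I*√6/4*(-18) + 1 = 27*I*√6/2 + 1 = 1 + 27*I*√6/2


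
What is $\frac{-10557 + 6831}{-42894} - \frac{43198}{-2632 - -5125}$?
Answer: $- \frac{102424783}{5940819} \approx -17.241$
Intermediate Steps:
$\frac{-10557 + 6831}{-42894} - \frac{43198}{-2632 - -5125} = \left(-3726\right) \left(- \frac{1}{42894}\right) - \frac{43198}{-2632 + 5125} = \frac{207}{2383} - \frac{43198}{2493} = - \frac{102424783}{5940819}$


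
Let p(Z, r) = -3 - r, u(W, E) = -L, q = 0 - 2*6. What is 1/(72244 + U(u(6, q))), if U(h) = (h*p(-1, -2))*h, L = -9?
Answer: 1/72163 ≈ 1.3858e-5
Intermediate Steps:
q = -12 (q = 0 - 12 = -12)
u(W, E) = 9 (u(W, E) = -1*(-9) = 9)
U(h) = -h² (U(h) = (h*(-3 - 1*(-2)))*h = (h*(-3 + 2))*h = (h*(-1))*h = (-h)*h = -h²)
1/(72244 + U(u(6, q))) = 1/(72244 - 1*9²) = 1/(72244 - 1*81) = 1/(72244 - 81) = 1/72163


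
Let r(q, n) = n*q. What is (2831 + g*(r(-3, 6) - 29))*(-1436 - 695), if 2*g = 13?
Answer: -10763681/2 ≈ -5.3818e+6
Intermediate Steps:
g = 13/2 (g = (½)*13 = 13/2 ≈ 6.5000)
(2831 + g*(r(-3, 6) - 29))*(-1436 - 695) = (2831 + 13*(6*(-3) - 29)/2)*(-1436 - 695) = (2831 + 13*(-18 - 29)/2)*(-2131) = (2831 + (13/2)*(-47))*(-2131) = (2831 - 611/2)*(-2131) = (5051/2)*(-2131) = -10763681/2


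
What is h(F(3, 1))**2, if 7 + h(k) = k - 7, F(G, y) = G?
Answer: 121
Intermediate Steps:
h(k) = -14 + k (h(k) = -7 + (k - 7) = -7 + (-7 + k) = -14 + k)
h(F(3, 1))**2 = (-14 + 3)**2 = (-11)**2 = 121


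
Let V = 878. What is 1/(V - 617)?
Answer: 1/261 ≈ 0.0038314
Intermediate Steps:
1/(V - 617) = 1/(878 - 617) = 1/261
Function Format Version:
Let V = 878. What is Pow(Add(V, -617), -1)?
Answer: Rational(1, 261) ≈ 0.0038314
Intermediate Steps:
Pow(Add(V, -617), -1) = Pow(Add(878, -617), -1) = Pow(261, -1) = Rational(1, 261)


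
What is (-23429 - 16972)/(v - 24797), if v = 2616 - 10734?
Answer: 40401/32915 ≈ 1.2274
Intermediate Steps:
v = -8118
(-23429 - 16972)/(v - 24797) = (-23429 - 16972)/(-8118 - 24797) = -40401/(-32915) = -40401*(-1/32915) = 40401/32915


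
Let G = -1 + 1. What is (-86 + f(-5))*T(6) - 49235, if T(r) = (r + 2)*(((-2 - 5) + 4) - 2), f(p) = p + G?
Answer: -45595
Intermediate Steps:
G = 0
f(p) = p (f(p) = p + 0 = p)
T(r) = -10 - 5*r (T(r) = (2 + r)*((-7 + 4) - 2) = (2 + r)*(-3 - 2) = (2 + r)*(-5) = -10 - 5*r)
(-86 + f(-5))*T(6) - 49235 = (-86 - 5)*(-10 - 5*6) - 49235 = -91*(-10 - 30) - 49235 = -91*(-40) - 49235 = 3640 - 49235 = -45595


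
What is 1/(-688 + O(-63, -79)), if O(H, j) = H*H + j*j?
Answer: 1/9522 ≈ 0.00010502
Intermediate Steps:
O(H, j) = H² + j²
1/(-688 + O(-63, -79)) = 1/(-688 + ((-63)² + (-79)²)) = 1/(-688 + (3969 + 6241)) = 1/(-688 + 10210) = 1/9522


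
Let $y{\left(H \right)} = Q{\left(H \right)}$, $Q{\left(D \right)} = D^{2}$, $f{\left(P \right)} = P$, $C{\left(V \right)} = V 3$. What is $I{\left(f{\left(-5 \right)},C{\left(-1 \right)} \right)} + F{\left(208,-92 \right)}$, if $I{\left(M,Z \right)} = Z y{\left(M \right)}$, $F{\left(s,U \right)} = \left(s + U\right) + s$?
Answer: $249$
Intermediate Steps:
$C{\left(V \right)} = 3 V$
$y{\left(H \right)} = H^{2}$
$F{\left(s,U \right)} = U + 2 s$ ($F{\left(s,U \right)} = \left(U + s\right) + s = U + 2 s$)
$I{\left(M,Z \right)} = Z M^{2}$
$I{\left(f{\left(-5 \right)},C{\left(-1 \right)} \right)} + F{\left(208,-92 \right)} = 3 \left(-1\right) \left(-5\right)^{2} + \left(-92 + 2 \cdot 208\right) = \left(-3\right) 25 + \left(-92 + 416\right) = -75 + 324 = 249$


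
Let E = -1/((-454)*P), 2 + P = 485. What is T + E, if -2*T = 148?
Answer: -16226867/219282 ≈ -74.000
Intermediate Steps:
P = 483 (P = -2 + 485 = 483)
T = -74 (T = -½*148 = -74)
E = 1/219282 (E = -1/((-454)*483) = -(-1)/(454*483) = -1*(-1/219282) = 1/219282 ≈ 4.5603e-6)
T + E = -74 + 1/219282 = -16226867/219282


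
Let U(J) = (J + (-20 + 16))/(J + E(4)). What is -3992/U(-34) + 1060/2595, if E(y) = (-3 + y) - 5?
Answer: -2071636/519 ≈ -3991.6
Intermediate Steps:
E(y) = -8 + y
U(J) = 1 (U(J) = (J + (-20 + 16))/(J + (-8 + 4)) = (J - 4)/(J - 4) = (-4 + J)/(-4 + J) = 1)
-3992/U(-34) + 1060/2595 = -3992/1 + 1060/2595 = -3992*1 + 1060*(1/2595) = -3992 + 212/519 = -2071636/519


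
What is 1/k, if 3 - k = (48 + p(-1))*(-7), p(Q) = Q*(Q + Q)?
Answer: 1/353 ≈ 0.0028329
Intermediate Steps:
p(Q) = 2*Q² (p(Q) = Q*(2*Q) = 2*Q²)
k = 353 (k = 3 - (48 + 2*(-1)²)*(-7) = 3 - (48 + 2*1)*(-7) = 3 - (48 + 2)*(-7) = 3 - 50*(-7) = 3 - 1*(-350) = 3 + 350 = 353)
1/k = 1/353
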